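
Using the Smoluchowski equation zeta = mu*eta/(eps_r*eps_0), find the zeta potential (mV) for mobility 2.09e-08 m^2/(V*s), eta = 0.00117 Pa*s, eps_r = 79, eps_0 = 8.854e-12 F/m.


Smoluchowski equation: zeta = mu * eta / (eps_r * eps_0)
zeta = 2.09e-08 * 0.00117 / (79 * 8.854e-12)
zeta = 0.03496 V = 34.96 mV

34.96


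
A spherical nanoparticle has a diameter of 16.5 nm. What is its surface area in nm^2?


Radius r = 16.5/2 = 8.25 nm
Surface area SA = 4 * pi * r^2
SA = 4 * pi * (8.25)^2
SA = 855.3 nm^2

855.3


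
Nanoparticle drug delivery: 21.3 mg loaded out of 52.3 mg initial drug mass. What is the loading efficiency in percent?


Drug loading efficiency = (drug loaded / drug initial) * 100
DLE = 21.3 / 52.3 * 100
DLE = 0.4073 * 100
DLE = 40.73%

40.73


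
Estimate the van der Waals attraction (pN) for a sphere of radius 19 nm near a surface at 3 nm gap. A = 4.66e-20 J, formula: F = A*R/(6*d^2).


Convert to SI: R = 19 nm = 1.9e-08 m, d = 3 nm = 3e-09 m
F = A * R / (6 * d^2)
F = 4.66e-20 * 1.9e-08 / (6 * (3e-09)^2)
F = 1.63963e-11 N = 16.396 pN

16.396


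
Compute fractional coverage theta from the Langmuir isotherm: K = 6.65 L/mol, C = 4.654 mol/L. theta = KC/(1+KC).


Langmuir isotherm: theta = K*C / (1 + K*C)
K*C = 6.65 * 4.654 = 30.9491
theta = 30.9491 / (1 + 30.9491) = 30.9491 / 31.9491
theta = 0.9687

0.9687


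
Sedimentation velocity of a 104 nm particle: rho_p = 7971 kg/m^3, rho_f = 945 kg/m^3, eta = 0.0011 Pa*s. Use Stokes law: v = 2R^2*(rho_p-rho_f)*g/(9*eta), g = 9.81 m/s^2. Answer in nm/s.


Radius R = 104/2 nm = 5.2e-08 m
Density difference = 7971 - 945 = 7026 kg/m^3
v = 2 * R^2 * (rho_p - rho_f) * g / (9 * eta)
v = 2 * (5.2e-08)^2 * 7026 * 9.81 / (9 * 0.0011)
v = 3.76512e-08 m/s = 37.6512 nm/s

37.6512


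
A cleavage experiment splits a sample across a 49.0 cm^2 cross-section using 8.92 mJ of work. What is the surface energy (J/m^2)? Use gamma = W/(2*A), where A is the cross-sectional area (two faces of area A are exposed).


Convert: A = 49.0 cm^2 = 0.0049 m^2, W = 8.92 mJ = 0.00892 J
Cleaving exposes two faces of area A, so total new surface = 2*A and gamma = W / (2*A)
gamma = 0.00892 / (2 * 0.0049)
gamma = 0.91 J/m^2

0.91


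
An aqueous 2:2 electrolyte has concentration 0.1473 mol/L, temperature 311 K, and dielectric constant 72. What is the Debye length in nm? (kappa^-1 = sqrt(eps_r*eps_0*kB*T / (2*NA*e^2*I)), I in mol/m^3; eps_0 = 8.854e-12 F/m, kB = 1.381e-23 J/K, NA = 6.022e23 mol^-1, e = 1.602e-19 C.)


Ionic strength I = 0.1473 * 2^2 * 1000 = 589.2 mol/m^3
kappa^-1 = sqrt(72 * 8.854e-12 * 1.381e-23 * 311 / (2 * 6.022e23 * (1.602e-19)^2 * 589.2))
kappa^-1 = 0.388 nm

0.388


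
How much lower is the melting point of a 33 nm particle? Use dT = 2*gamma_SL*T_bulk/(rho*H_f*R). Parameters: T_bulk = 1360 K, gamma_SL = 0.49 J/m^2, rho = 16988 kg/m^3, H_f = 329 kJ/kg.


Radius R = 33/2 = 16.5 nm = 1.65e-08 m
Convert H_f = 329 kJ/kg = 329000 J/kg
dT = 2 * gamma_SL * T_bulk / (rho * H_f * R)
dT = 2 * 0.49 * 1360 / (16988 * 329000 * 1.65e-08)
dT = 14.5 K

14.5


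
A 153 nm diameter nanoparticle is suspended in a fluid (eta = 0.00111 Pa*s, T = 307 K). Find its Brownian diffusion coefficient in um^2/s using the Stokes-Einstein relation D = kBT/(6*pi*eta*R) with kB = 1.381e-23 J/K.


Radius R = 153/2 = 76.5 nm = 7.65e-08 m
D = kB*T / (6*pi*eta*R)
D = 1.381e-23 * 307 / (6 * pi * 0.00111 * 7.65e-08)
D = 2.64878e-12 m^2/s = 2.649 um^2/s

2.649


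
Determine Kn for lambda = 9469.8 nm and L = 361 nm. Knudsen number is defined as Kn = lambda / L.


Knudsen number Kn = lambda / L
Kn = 9469.8 / 361
Kn = 26.2321

26.2321


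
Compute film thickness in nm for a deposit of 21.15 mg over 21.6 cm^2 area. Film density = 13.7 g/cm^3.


Convert: m = 21.15 mg = 2.1150e-05 kg, A = 21.6 cm^2 = 2.1600e-03 m^2, rho = 13.7 g/cm^3 = 13700 kg/m^3
t = m / (A * rho)
t = 2.1150e-05 / (2.1600e-03 * 13700)
t = 7.1472e-07 m = 714.7 nm

714.7


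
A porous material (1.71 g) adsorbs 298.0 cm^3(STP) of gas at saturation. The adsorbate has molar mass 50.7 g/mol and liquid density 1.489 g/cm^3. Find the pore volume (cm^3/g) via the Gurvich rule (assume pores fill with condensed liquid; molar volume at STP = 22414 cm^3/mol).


Moles adsorbed n = V_ads / 22414 = 298.0 / 22414 = 1.329526e-02 mol
Liquid volume V_liq = n * M / rho_liq = 1.329526e-02 * 50.7 / 1.489 = 0.45270 cm^3
Specific pore volume V_pore = V_liq / m_sample = 0.45270 / 1.71
V_pore = 0.2647 cm^3/g

0.2647


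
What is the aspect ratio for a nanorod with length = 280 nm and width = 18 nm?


Aspect ratio AR = length / diameter
AR = 280 / 18
AR = 15.56

15.56


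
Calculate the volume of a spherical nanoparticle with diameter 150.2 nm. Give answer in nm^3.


Radius r = 150.2/2 = 75.1 nm
Volume V = (4/3) * pi * r^3
V = (4/3) * pi * (75.1)^3
V = 1774223.88 nm^3

1774223.88


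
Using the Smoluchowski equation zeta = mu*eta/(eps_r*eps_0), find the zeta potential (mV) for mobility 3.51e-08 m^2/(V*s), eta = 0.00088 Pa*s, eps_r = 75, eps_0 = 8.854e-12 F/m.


Smoluchowski equation: zeta = mu * eta / (eps_r * eps_0)
zeta = 3.51e-08 * 0.00088 / (75 * 8.854e-12)
zeta = 0.046515 V = 46.51 mV

46.51


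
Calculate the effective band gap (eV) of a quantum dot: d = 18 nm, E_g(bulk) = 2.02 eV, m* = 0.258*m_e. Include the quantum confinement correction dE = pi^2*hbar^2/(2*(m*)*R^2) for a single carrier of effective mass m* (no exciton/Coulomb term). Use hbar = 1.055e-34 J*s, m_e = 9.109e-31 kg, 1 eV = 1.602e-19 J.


Radius R = 18/2 nm = 9e-09 m
Confinement energy dE = pi^2 * hbar^2 / (2 * m_eff * m_e * R^2)
dE = pi^2 * (1.055e-34)^2 / (2 * 0.258 * 9.109e-31 * (9e-09)^2) J, divided by 1.602e-19 J/eV
dE = 0.018 eV
Total band gap = E_g(bulk) + dE = 2.02 + 0.018 = 2.038 eV

2.038


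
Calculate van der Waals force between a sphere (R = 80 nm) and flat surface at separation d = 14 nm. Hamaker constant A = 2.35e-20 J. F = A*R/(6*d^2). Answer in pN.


Convert to SI: R = 80 nm = 8e-08 m, d = 14 nm = 1.4e-08 m
F = A * R / (6 * d^2)
F = 2.35e-20 * 8e-08 / (6 * (1.4e-08)^2)
F = 1.59864e-12 N = 1.599 pN

1.599


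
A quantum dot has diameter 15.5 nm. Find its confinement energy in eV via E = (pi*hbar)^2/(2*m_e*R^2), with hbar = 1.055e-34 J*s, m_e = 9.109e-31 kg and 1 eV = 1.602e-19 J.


Radius R = 15.5/2 = 7.75 nm = 7.75e-09 m
E = (pi * 1.055e-34)^2 / (2 * 9.109e-31 * (7.75e-09)^2)
E(J) = 1.00392e-21
E = E(J) / 1.602e-19 = 0.0063 eV

0.0063


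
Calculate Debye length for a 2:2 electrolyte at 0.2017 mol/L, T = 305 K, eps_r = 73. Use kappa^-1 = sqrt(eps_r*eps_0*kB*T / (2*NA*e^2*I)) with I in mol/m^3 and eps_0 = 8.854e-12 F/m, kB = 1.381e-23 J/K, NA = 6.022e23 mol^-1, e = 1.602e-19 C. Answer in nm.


Ionic strength I = 0.2017 * 2^2 * 1000 = 806.8 mol/m^3
kappa^-1 = sqrt(73 * 8.854e-12 * 1.381e-23 * 305 / (2 * 6.022e23 * (1.602e-19)^2 * 806.8))
kappa^-1 = 0.33 nm

0.33


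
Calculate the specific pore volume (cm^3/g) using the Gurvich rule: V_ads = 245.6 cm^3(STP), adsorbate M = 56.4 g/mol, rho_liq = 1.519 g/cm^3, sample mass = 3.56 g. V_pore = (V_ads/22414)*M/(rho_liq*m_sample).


Moles adsorbed n = V_ads / 22414 = 245.6 / 22414 = 1.095744e-02 mol
Liquid volume V_liq = n * M / rho_liq = 1.095744e-02 * 56.4 / 1.519 = 0.40685 cm^3
Specific pore volume V_pore = V_liq / m_sample = 0.40685 / 3.56
V_pore = 0.1143 cm^3/g

0.1143


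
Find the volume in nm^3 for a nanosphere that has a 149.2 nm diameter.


Radius r = 149.2/2 = 74.6 nm
Volume V = (4/3) * pi * r^3
V = (4/3) * pi * (74.6)^3
V = 1739022.06 nm^3

1739022.06


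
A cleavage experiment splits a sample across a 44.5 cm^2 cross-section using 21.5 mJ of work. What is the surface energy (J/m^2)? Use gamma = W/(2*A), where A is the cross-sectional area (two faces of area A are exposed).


Convert: A = 44.5 cm^2 = 0.00445 m^2, W = 21.5 mJ = 0.0215 J
Cleaving exposes two faces of area A, so total new surface = 2*A and gamma = W / (2*A)
gamma = 0.0215 / (2 * 0.00445)
gamma = 2.416 J/m^2

2.416


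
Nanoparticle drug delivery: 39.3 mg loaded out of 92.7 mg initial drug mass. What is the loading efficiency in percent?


Drug loading efficiency = (drug loaded / drug initial) * 100
DLE = 39.3 / 92.7 * 100
DLE = 0.4239 * 100
DLE = 42.39%

42.39


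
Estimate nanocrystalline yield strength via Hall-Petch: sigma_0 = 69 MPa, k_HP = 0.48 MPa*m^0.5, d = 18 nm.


d = 18 nm = 1.8e-08 m
sqrt(d) = 0.0001341641
Hall-Petch contribution = k / sqrt(d) = 0.48 / 0.0001341641 = 3577.7 MPa
sigma = sigma_0 + k/sqrt(d) = 69 + 3577.7 = 3646.7 MPa

3646.7


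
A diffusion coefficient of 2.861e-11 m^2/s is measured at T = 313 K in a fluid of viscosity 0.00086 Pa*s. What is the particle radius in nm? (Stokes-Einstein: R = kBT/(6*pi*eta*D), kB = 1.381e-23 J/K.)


Stokes-Einstein: R = kB*T / (6*pi*eta*D)
R = 1.381e-23 * 313 / (6 * pi * 0.00086 * 2.861e-11)
R = 9.3201e-09 m = 9.32 nm

9.32


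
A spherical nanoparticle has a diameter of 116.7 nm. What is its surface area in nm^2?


Radius r = 116.7/2 = 58.35 nm
Surface area SA = 4 * pi * r^2
SA = 4 * pi * (58.35)^2
SA = 42785.0 nm^2

42785.0


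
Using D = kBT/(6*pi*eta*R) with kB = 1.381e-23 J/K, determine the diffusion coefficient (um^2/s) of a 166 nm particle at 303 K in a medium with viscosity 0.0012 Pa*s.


Radius R = 166/2 = 83 nm = 8.3e-08 m
D = kB*T / (6*pi*eta*R)
D = 1.381e-23 * 303 / (6 * pi * 0.0012 * 8.3e-08)
D = 2.22882e-12 m^2/s = 2.229 um^2/s

2.229


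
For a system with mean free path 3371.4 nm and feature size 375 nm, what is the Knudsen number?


Knudsen number Kn = lambda / L
Kn = 3371.4 / 375
Kn = 8.9904

8.9904


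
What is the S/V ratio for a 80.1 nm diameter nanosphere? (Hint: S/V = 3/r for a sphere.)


Radius r = 80.1/2 = 40.05 nm
S/V = 3 / r = 3 / 40.05
S/V = 0.0749 nm^-1

0.0749


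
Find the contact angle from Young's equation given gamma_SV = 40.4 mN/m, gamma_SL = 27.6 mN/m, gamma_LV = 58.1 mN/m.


cos(theta) = (gamma_SV - gamma_SL) / gamma_LV
cos(theta) = (40.4 - 27.6) / 58.1
cos(theta) = 0.22031
theta = arccos(0.22031) = 77.27 degrees

77.27


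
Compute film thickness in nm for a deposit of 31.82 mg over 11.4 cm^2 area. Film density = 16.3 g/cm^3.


Convert: m = 31.82 mg = 3.1820e-05 kg, A = 11.4 cm^2 = 1.1400e-03 m^2, rho = 16.3 g/cm^3 = 16300 kg/m^3
t = m / (A * rho)
t = 3.1820e-05 / (1.1400e-03 * 16300)
t = 1.7124e-06 m = 1712.4 nm

1712.4


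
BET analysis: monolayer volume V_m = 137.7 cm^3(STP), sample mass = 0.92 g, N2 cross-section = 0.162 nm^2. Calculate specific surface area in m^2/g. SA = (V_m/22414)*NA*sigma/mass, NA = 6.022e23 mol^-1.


Number of moles in monolayer = V_m / 22414 = 137.7 / 22414 = 0.00614348
Number of molecules = moles * NA = 0.00614348 * 6.022e23
SA = molecules * sigma / mass
SA = (137.7 / 22414) * 6.022e23 * 0.162e-18 / 0.92
SA = 651.5 m^2/g

651.5


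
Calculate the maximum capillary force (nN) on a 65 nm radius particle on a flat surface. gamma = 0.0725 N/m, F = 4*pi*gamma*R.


Convert radius: R = 65 nm = 6.5e-08 m
F = 4 * pi * gamma * R
F = 4 * pi * 0.0725 * 6.5e-08
F = 5.9219e-08 N = 59.219 nN

59.219


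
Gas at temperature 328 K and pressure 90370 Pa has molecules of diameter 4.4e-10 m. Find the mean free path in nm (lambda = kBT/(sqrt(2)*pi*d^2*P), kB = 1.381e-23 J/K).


Mean free path: lambda = kB*T / (sqrt(2) * pi * d^2 * P)
lambda = 1.381e-23 * 328 / (sqrt(2) * pi * (4.4e-10)^2 * 90370)
lambda = 5.82738e-08 m
lambda = 58.27 nm

58.27


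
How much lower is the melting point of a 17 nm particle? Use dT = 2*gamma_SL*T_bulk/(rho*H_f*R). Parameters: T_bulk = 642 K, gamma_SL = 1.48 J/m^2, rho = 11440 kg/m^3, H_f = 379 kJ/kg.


Radius R = 17/2 = 8.5 nm = 8.5e-09 m
Convert H_f = 379 kJ/kg = 379000 J/kg
dT = 2 * gamma_SL * T_bulk / (rho * H_f * R)
dT = 2 * 1.48 * 642 / (11440 * 379000 * 8.5e-09)
dT = 51.6 K

51.6


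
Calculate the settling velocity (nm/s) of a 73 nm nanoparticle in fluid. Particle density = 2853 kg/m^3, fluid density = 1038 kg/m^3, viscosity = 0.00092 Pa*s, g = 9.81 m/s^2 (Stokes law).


Radius R = 73/2 nm = 3.65e-08 m
Density difference = 2853 - 1038 = 1815 kg/m^3
v = 2 * R^2 * (rho_p - rho_f) * g / (9 * eta)
v = 2 * (3.65e-08)^2 * 1815 * 9.81 / (9 * 0.00092)
v = 5.72969e-09 m/s = 5.7297 nm/s

5.7297


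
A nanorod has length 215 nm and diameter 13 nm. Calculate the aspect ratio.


Aspect ratio AR = length / diameter
AR = 215 / 13
AR = 16.54

16.54


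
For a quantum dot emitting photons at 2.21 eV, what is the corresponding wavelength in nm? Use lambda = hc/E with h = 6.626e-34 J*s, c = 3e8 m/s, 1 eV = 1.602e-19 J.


Convert energy: E = 2.21 eV = 2.21 * 1.602e-19 = 3.54042e-19 J
lambda = h*c / E = 6.626e-34 * 3e8 / 3.54042e-19
lambda = 5.61459e-07 m = 561.5 nm

561.5


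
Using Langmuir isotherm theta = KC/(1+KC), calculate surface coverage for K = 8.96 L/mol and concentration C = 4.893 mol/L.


Langmuir isotherm: theta = K*C / (1 + K*C)
K*C = 8.96 * 4.893 = 43.84128
theta = 43.84128 / (1 + 43.84128) = 43.84128 / 44.84128
theta = 0.9777

0.9777


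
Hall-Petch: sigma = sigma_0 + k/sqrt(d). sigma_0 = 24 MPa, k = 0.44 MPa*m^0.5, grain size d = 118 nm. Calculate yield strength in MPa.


d = 118 nm = 1.18e-07 m
sqrt(d) = 0.0003435113
Hall-Petch contribution = k / sqrt(d) = 0.44 / 0.0003435113 = 1280.9 MPa
sigma = sigma_0 + k/sqrt(d) = 24 + 1280.9 = 1304.9 MPa

1304.9


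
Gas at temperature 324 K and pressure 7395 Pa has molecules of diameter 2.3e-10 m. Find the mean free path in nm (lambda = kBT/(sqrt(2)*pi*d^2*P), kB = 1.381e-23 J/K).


Mean free path: lambda = kB*T / (sqrt(2) * pi * d^2 * P)
lambda = 1.381e-23 * 324 / (sqrt(2) * pi * (2.3e-10)^2 * 7395)
lambda = 2.57442e-06 m
lambda = 2574.42 nm

2574.42


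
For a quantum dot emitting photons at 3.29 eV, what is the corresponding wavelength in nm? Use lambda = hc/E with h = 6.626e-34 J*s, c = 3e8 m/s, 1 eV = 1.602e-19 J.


Convert energy: E = 3.29 eV = 3.29 * 1.602e-19 = 5.27058e-19 J
lambda = h*c / E = 6.626e-34 * 3e8 / 5.27058e-19
lambda = 3.7715e-07 m = 377.2 nm

377.2


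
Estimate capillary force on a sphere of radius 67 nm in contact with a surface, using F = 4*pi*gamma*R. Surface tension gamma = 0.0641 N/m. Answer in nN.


Convert radius: R = 67 nm = 6.7e-08 m
F = 4 * pi * gamma * R
F = 4 * pi * 0.0641 * 6.7e-08
F = 5.39688e-08 N = 53.9688 nN

53.9688


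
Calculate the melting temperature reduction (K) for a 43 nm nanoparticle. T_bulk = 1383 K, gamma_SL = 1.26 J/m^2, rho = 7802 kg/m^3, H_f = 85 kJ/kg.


Radius R = 43/2 = 21.5 nm = 2.15e-08 m
Convert H_f = 85 kJ/kg = 85000 J/kg
dT = 2 * gamma_SL * T_bulk / (rho * H_f * R)
dT = 2 * 1.26 * 1383 / (7802 * 85000 * 2.15e-08)
dT = 244.4 K

244.4


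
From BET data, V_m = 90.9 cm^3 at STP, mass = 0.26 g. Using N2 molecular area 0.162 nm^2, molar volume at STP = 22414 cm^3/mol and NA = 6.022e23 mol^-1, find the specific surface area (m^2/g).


Number of moles in monolayer = V_m / 22414 = 90.9 / 22414 = 0.0040555
Number of molecules = moles * NA = 0.0040555 * 6.022e23
SA = molecules * sigma / mass
SA = (90.9 / 22414) * 6.022e23 * 0.162e-18 / 0.26
SA = 1521.7 m^2/g

1521.7


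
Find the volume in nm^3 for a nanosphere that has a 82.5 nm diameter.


Radius r = 82.5/2 = 41.25 nm
Volume V = (4/3) * pi * r^3
V = (4/3) * pi * (41.25)^3
V = 294008.89 nm^3

294008.89


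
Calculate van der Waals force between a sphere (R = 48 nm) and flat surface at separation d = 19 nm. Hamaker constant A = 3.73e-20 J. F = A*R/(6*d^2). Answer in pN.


Convert to SI: R = 48 nm = 4.8e-08 m, d = 19 nm = 1.9e-08 m
F = A * R / (6 * d^2)
F = 3.73e-20 * 4.8e-08 / (6 * (1.9e-08)^2)
F = 8.26593e-13 N = 0.827 pN

0.827


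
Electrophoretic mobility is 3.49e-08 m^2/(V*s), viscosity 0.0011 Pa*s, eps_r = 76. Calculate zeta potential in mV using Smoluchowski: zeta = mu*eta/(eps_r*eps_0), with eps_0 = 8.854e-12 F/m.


Smoluchowski equation: zeta = mu * eta / (eps_r * eps_0)
zeta = 3.49e-08 * 0.0011 / (76 * 8.854e-12)
zeta = 0.057051 V = 57.05 mV

57.05


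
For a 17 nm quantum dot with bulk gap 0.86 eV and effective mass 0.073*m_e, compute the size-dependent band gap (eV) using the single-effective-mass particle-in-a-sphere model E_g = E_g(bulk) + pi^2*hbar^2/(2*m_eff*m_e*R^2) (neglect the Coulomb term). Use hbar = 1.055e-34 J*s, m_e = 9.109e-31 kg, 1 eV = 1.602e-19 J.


Radius R = 17/2 nm = 8.5e-09 m
Confinement energy dE = pi^2 * hbar^2 / (2 * m_eff * m_e * R^2)
dE = pi^2 * (1.055e-34)^2 / (2 * 0.073 * 9.109e-31 * (8.5e-09)^2) J, divided by 1.602e-19 J/eV
dE = 0.0714 eV
Total band gap = E_g(bulk) + dE = 0.86 + 0.0714 = 0.9314 eV

0.9314


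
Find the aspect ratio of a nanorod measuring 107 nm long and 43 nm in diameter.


Aspect ratio AR = length / diameter
AR = 107 / 43
AR = 2.49

2.49


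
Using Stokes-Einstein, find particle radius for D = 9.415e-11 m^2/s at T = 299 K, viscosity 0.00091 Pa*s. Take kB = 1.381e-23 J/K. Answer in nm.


Stokes-Einstein: R = kB*T / (6*pi*eta*D)
R = 1.381e-23 * 299 / (6 * pi * 0.00091 * 9.415e-11)
R = 2.55683e-09 m = 2.56 nm

2.56


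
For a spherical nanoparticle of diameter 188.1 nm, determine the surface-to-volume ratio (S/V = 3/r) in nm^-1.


Radius r = 188.1/2 = 94.05 nm
S/V = 3 / r = 3 / 94.05
S/V = 0.0319 nm^-1

0.0319


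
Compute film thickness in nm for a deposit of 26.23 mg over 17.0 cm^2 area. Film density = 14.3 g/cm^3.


Convert: m = 26.23 mg = 2.6230e-05 kg, A = 17.0 cm^2 = 1.7000e-03 m^2, rho = 14.3 g/cm^3 = 14300 kg/m^3
t = m / (A * rho)
t = 2.6230e-05 / (1.7000e-03 * 14300)
t = 1.0790e-06 m = 1079.0 nm

1079.0


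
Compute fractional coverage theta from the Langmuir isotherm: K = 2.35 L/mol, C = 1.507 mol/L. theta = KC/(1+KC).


Langmuir isotherm: theta = K*C / (1 + K*C)
K*C = 2.35 * 1.507 = 3.54145
theta = 3.54145 / (1 + 3.54145) = 3.54145 / 4.54145
theta = 0.7798

0.7798


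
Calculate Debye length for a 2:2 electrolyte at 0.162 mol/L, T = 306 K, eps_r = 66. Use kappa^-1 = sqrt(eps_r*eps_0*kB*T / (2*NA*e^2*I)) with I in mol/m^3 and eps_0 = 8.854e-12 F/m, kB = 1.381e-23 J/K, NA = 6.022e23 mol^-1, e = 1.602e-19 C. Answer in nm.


Ionic strength I = 0.162 * 2^2 * 1000 = 648 mol/m^3
kappa^-1 = sqrt(66 * 8.854e-12 * 1.381e-23 * 306 / (2 * 6.022e23 * (1.602e-19)^2 * 648))
kappa^-1 = 0.351 nm

0.351


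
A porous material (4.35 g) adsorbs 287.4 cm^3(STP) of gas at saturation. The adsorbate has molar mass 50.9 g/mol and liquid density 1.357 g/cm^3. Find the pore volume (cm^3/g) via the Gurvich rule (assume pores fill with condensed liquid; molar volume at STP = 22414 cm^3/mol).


Moles adsorbed n = V_ads / 22414 = 287.4 / 22414 = 1.282234e-02 mol
Liquid volume V_liq = n * M / rho_liq = 1.282234e-02 * 50.9 / 1.357 = 0.48096 cm^3
Specific pore volume V_pore = V_liq / m_sample = 0.48096 / 4.35
V_pore = 0.1106 cm^3/g

0.1106


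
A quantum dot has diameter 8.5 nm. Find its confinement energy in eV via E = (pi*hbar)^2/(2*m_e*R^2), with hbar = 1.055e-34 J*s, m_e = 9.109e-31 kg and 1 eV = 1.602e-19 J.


Radius R = 8.5/2 = 4.25 nm = 4.25e-09 m
E = (pi * 1.055e-34)^2 / (2 * 9.109e-31 * (4.25e-09)^2)
E(J) = 3.33831e-21
E = E(J) / 1.602e-19 = 0.0208 eV

0.0208


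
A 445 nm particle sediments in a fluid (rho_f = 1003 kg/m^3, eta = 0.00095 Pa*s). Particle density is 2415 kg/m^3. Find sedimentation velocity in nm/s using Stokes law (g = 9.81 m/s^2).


Radius R = 445/2 nm = 2.225e-07 m
Density difference = 2415 - 1003 = 1412 kg/m^3
v = 2 * R^2 * (rho_p - rho_f) * g / (9 * eta)
v = 2 * (2.225e-07)^2 * 1412 * 9.81 / (9 * 0.00095)
v = 1.60409e-07 m/s = 160.4086 nm/s

160.4086


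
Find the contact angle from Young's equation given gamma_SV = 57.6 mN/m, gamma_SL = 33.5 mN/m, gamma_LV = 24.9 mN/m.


cos(theta) = (gamma_SV - gamma_SL) / gamma_LV
cos(theta) = (57.6 - 33.5) / 24.9
cos(theta) = 0.967871
theta = arccos(0.967871) = 14.56 degrees

14.56


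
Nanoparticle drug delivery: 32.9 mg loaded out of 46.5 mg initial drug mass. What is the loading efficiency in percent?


Drug loading efficiency = (drug loaded / drug initial) * 100
DLE = 32.9 / 46.5 * 100
DLE = 0.7075 * 100
DLE = 70.75%

70.75


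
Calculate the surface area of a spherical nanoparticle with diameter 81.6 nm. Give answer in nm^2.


Radius r = 81.6/2 = 40.8 nm
Surface area SA = 4 * pi * r^2
SA = 4 * pi * (40.8)^2
SA = 20918.48 nm^2

20918.48


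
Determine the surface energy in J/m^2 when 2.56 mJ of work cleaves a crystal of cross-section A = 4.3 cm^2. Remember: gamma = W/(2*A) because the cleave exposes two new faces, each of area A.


Convert: A = 4.3 cm^2 = 0.00043 m^2, W = 2.56 mJ = 0.00256 J
Cleaving exposes two faces of area A, so total new surface = 2*A and gamma = W / (2*A)
gamma = 0.00256 / (2 * 0.00043)
gamma = 2.977 J/m^2

2.977


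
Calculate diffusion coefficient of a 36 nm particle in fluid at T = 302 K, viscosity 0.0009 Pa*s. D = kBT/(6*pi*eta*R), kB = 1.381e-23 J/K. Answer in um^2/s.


Radius R = 36/2 = 18 nm = 1.8e-08 m
D = kB*T / (6*pi*eta*R)
D = 1.381e-23 * 302 / (6 * pi * 0.0009 * 1.8e-08)
D = 1.36579e-11 m^2/s = 13.658 um^2/s

13.658


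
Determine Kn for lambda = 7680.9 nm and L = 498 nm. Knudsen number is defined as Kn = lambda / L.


Knudsen number Kn = lambda / L
Kn = 7680.9 / 498
Kn = 15.4235

15.4235


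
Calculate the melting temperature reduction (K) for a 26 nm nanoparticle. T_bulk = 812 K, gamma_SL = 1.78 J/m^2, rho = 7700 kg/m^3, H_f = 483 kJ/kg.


Radius R = 26/2 = 13 nm = 1.3e-08 m
Convert H_f = 483 kJ/kg = 483000 J/kg
dT = 2 * gamma_SL * T_bulk / (rho * H_f * R)
dT = 2 * 1.78 * 812 / (7700 * 483000 * 1.3e-08)
dT = 59.8 K

59.8


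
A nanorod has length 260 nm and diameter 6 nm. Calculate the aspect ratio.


Aspect ratio AR = length / diameter
AR = 260 / 6
AR = 43.33

43.33


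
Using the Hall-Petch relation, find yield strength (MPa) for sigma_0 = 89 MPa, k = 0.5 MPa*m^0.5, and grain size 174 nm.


d = 174 nm = 1.74e-07 m
sqrt(d) = 0.0004171331
Hall-Petch contribution = k / sqrt(d) = 0.5 / 0.0004171331 = 1198.7 MPa
sigma = sigma_0 + k/sqrt(d) = 89 + 1198.7 = 1287.7 MPa

1287.7


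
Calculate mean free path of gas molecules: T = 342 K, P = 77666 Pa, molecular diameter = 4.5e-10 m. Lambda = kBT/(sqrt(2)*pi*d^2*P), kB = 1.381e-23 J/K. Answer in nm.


Mean free path: lambda = kB*T / (sqrt(2) * pi * d^2 * P)
lambda = 1.381e-23 * 342 / (sqrt(2) * pi * (4.5e-10)^2 * 77666)
lambda = 6.75926e-08 m
lambda = 67.59 nm

67.59


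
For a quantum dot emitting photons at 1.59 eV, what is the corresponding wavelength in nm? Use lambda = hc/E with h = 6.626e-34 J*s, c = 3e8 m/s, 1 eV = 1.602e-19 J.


Convert energy: E = 1.59 eV = 1.59 * 1.602e-19 = 2.54718e-19 J
lambda = h*c / E = 6.626e-34 * 3e8 / 2.54718e-19
lambda = 7.80392e-07 m = 780.4 nm

780.4


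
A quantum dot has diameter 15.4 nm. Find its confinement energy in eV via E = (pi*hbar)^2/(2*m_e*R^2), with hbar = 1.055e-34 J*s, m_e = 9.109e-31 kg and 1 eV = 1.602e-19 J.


Radius R = 15.4/2 = 7.7 nm = 7.7e-09 m
E = (pi * 1.055e-34)^2 / (2 * 9.109e-31 * (7.7e-09)^2)
E(J) = 1.017e-21
E = E(J) / 1.602e-19 = 0.0063 eV

0.0063


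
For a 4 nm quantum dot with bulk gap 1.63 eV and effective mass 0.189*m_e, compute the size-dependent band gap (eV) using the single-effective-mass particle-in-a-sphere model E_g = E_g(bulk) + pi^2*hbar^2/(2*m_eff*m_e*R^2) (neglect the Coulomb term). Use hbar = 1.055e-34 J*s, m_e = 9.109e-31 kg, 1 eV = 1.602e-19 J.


Radius R = 4/2 nm = 2e-09 m
Confinement energy dE = pi^2 * hbar^2 / (2 * m_eff * m_e * R^2)
dE = pi^2 * (1.055e-34)^2 / (2 * 0.189 * 9.109e-31 * (2e-09)^2) J, divided by 1.602e-19 J/eV
dE = 0.4979 eV
Total band gap = E_g(bulk) + dE = 1.63 + 0.4979 = 2.1279 eV

2.1279


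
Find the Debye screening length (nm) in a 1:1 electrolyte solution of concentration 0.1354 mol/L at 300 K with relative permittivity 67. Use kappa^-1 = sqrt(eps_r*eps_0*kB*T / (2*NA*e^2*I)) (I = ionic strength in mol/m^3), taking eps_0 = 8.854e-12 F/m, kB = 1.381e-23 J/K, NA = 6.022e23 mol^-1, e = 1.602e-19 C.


Ionic strength I = 0.1354 * 1^2 * 1000 = 135.4 mol/m^3
kappa^-1 = sqrt(67 * 8.854e-12 * 1.381e-23 * 300 / (2 * 6.022e23 * (1.602e-19)^2 * 135.4))
kappa^-1 = 0.766 nm

0.766


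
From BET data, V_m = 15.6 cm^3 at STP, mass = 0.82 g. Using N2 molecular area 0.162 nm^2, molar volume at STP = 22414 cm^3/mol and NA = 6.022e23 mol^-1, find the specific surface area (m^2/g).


Number of moles in monolayer = V_m / 22414 = 15.6 / 22414 = 0.00069599
Number of molecules = moles * NA = 0.00069599 * 6.022e23
SA = molecules * sigma / mass
SA = (15.6 / 22414) * 6.022e23 * 0.162e-18 / 0.82
SA = 82.8 m^2/g

82.8


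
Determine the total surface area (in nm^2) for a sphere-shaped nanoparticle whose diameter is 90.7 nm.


Radius r = 90.7/2 = 45.35 nm
Surface area SA = 4 * pi * r^2
SA = 4 * pi * (45.35)^2
SA = 25844.28 nm^2

25844.28


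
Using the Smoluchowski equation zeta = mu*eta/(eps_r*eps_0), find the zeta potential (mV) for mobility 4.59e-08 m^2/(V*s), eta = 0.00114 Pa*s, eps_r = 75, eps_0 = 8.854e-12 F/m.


Smoluchowski equation: zeta = mu * eta / (eps_r * eps_0)
zeta = 4.59e-08 * 0.00114 / (75 * 8.854e-12)
zeta = 0.078798 V = 78.8 mV

78.8


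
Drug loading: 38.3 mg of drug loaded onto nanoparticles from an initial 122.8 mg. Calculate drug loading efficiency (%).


Drug loading efficiency = (drug loaded / drug initial) * 100
DLE = 38.3 / 122.8 * 100
DLE = 0.3119 * 100
DLE = 31.19%

31.19


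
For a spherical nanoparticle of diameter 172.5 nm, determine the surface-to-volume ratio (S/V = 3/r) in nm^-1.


Radius r = 172.5/2 = 86.25 nm
S/V = 3 / r = 3 / 86.25
S/V = 0.0348 nm^-1

0.0348


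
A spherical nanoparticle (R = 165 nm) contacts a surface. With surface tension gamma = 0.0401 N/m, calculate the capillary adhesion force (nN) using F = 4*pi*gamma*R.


Convert radius: R = 165 nm = 1.65e-07 m
F = 4 * pi * gamma * R
F = 4 * pi * 0.0401 * 1.65e-07
F = 8.31454e-08 N = 83.1454 nN

83.1454


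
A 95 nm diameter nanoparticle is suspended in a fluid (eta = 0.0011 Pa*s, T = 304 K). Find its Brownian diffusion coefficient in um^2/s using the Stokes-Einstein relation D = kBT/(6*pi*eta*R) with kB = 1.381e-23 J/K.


Radius R = 95/2 = 47.5 nm = 4.75e-08 m
D = kB*T / (6*pi*eta*R)
D = 1.381e-23 * 304 / (6 * pi * 0.0011 * 4.75e-08)
D = 4.26265e-12 m^2/s = 4.263 um^2/s

4.263


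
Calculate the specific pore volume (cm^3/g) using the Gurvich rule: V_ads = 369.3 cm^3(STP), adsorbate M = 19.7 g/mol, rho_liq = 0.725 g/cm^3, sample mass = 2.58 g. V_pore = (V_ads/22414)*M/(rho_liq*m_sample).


Moles adsorbed n = V_ads / 22414 = 369.3 / 22414 = 1.647631e-02 mol
Liquid volume V_liq = n * M / rho_liq = 1.647631e-02 * 19.7 / 0.725 = 0.44770 cm^3
Specific pore volume V_pore = V_liq / m_sample = 0.44770 / 2.58
V_pore = 0.1735 cm^3/g

0.1735


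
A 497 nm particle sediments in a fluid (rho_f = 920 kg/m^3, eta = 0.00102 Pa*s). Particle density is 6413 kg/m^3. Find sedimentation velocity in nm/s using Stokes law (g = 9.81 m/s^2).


Radius R = 497/2 nm = 2.485e-07 m
Density difference = 6413 - 920 = 5493 kg/m^3
v = 2 * R^2 * (rho_p - rho_f) * g / (9 * eta)
v = 2 * (2.485e-07)^2 * 5493 * 9.81 / (9 * 0.00102)
v = 7.24968e-07 m/s = 724.9678 nm/s

724.9678


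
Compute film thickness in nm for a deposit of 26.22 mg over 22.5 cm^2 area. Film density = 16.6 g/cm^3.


Convert: m = 26.22 mg = 2.6220e-05 kg, A = 22.5 cm^2 = 2.2500e-03 m^2, rho = 16.6 g/cm^3 = 16600 kg/m^3
t = m / (A * rho)
t = 2.6220e-05 / (2.2500e-03 * 16600)
t = 7.0201e-07 m = 702.0 nm

702.0


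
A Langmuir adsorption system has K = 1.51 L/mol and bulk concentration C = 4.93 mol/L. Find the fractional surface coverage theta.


Langmuir isotherm: theta = K*C / (1 + K*C)
K*C = 1.51 * 4.93 = 7.4443
theta = 7.4443 / (1 + 7.4443) = 7.4443 / 8.4443
theta = 0.8816

0.8816


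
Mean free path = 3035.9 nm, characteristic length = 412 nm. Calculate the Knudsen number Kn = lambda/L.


Knudsen number Kn = lambda / L
Kn = 3035.9 / 412
Kn = 7.3687

7.3687


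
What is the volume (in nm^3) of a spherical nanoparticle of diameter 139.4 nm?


Radius r = 139.4/2 = 69.7 nm
Volume V = (4/3) * pi * r^3
V = (4/3) * pi * (69.7)^3
V = 1418361.53 nm^3

1418361.53


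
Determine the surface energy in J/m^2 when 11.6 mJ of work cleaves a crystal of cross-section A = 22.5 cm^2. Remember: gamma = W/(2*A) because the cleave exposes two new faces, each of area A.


Convert: A = 22.5 cm^2 = 0.00225 m^2, W = 11.6 mJ = 0.0116 J
Cleaving exposes two faces of area A, so total new surface = 2*A and gamma = W / (2*A)
gamma = 0.0116 / (2 * 0.00225)
gamma = 2.578 J/m^2

2.578


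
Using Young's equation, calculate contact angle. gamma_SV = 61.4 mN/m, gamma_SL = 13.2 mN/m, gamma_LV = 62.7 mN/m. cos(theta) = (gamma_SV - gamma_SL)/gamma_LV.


cos(theta) = (gamma_SV - gamma_SL) / gamma_LV
cos(theta) = (61.4 - 13.2) / 62.7
cos(theta) = 0.76874
theta = arccos(0.76874) = 39.76 degrees

39.76


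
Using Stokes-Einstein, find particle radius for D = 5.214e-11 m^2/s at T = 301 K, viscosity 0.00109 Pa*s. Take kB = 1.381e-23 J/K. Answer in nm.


Stokes-Einstein: R = kB*T / (6*pi*eta*D)
R = 1.381e-23 * 301 / (6 * pi * 0.00109 * 5.214e-11)
R = 3.88027e-09 m = 3.88 nm

3.88


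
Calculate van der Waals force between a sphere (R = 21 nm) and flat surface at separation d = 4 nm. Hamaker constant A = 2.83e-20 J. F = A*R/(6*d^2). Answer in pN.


Convert to SI: R = 21 nm = 2.1e-08 m, d = 4 nm = 4e-09 m
F = A * R / (6 * d^2)
F = 2.83e-20 * 2.1e-08 / (6 * (4e-09)^2)
F = 6.19063e-12 N = 6.191 pN

6.191


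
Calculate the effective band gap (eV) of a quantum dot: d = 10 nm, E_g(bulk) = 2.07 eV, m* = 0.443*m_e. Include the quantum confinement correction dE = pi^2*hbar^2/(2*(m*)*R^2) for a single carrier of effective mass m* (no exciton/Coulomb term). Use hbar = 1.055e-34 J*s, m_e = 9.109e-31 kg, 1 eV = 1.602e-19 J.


Radius R = 10/2 nm = 5e-09 m
Confinement energy dE = pi^2 * hbar^2 / (2 * m_eff * m_e * R^2)
dE = pi^2 * (1.055e-34)^2 / (2 * 0.443 * 9.109e-31 * (5e-09)^2) J, divided by 1.602e-19 J/eV
dE = 0.034 eV
Total band gap = E_g(bulk) + dE = 2.07 + 0.034 = 2.104 eV

2.104


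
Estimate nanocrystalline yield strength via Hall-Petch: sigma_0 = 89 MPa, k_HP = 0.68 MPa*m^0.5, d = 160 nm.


d = 160 nm = 1.6e-07 m
sqrt(d) = 0.0004
Hall-Petch contribution = k / sqrt(d) = 0.68 / 0.0004 = 1700.0 MPa
sigma = sigma_0 + k/sqrt(d) = 89 + 1700.0 = 1789.0 MPa

1789.0


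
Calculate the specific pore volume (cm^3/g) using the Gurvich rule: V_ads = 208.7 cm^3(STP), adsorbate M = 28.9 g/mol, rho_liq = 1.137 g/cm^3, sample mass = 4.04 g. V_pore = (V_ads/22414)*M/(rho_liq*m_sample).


Moles adsorbed n = V_ads / 22414 = 208.7 / 22414 = 9.311145e-03 mol
Liquid volume V_liq = n * M / rho_liq = 9.311145e-03 * 28.9 / 1.137 = 0.23667 cm^3
Specific pore volume V_pore = V_liq / m_sample = 0.23667 / 4.04
V_pore = 0.0586 cm^3/g

0.0586


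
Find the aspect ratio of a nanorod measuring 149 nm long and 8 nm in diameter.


Aspect ratio AR = length / diameter
AR = 149 / 8
AR = 18.62

18.62


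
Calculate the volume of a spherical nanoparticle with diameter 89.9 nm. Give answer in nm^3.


Radius r = 89.9/2 = 44.95 nm
Volume V = (4/3) * pi * r^3
V = (4/3) * pi * (44.95)^3
V = 380432.58 nm^3

380432.58


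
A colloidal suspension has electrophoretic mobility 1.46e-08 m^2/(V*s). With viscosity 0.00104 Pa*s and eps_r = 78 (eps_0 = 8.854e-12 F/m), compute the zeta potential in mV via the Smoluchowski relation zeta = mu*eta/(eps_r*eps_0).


Smoluchowski equation: zeta = mu * eta / (eps_r * eps_0)
zeta = 1.46e-08 * 0.00104 / (78 * 8.854e-12)
zeta = 0.021986 V = 21.99 mV

21.99


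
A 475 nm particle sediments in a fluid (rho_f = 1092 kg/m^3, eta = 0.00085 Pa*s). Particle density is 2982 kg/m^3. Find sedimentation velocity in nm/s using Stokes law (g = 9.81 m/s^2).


Radius R = 475/2 nm = 2.375e-07 m
Density difference = 2982 - 1092 = 1890 kg/m^3
v = 2 * R^2 * (rho_p - rho_f) * g / (9 * eta)
v = 2 * (2.375e-07)^2 * 1890 * 9.81 / (9 * 0.00085)
v = 2.73418e-07 m/s = 273.4177 nm/s

273.4177


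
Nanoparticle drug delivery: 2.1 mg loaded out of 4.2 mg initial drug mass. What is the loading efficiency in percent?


Drug loading efficiency = (drug loaded / drug initial) * 100
DLE = 2.1 / 4.2 * 100
DLE = 0.5 * 100
DLE = 50.0%

50.0


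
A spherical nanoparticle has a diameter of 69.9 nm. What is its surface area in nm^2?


Radius r = 69.9/2 = 34.95 nm
Surface area SA = 4 * pi * r^2
SA = 4 * pi * (34.95)^2
SA = 15349.85 nm^2

15349.85


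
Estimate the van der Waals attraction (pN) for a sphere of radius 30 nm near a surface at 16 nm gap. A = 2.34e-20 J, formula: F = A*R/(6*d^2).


Convert to SI: R = 30 nm = 3e-08 m, d = 16 nm = 1.6e-08 m
F = A * R / (6 * d^2)
F = 2.34e-20 * 3e-08 / (6 * (1.6e-08)^2)
F = 4.57031e-13 N = 0.457 pN

0.457


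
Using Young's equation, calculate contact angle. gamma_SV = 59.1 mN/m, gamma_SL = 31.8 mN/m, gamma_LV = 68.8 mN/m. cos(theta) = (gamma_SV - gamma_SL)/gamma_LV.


cos(theta) = (gamma_SV - gamma_SL) / gamma_LV
cos(theta) = (59.1 - 31.8) / 68.8
cos(theta) = 0.396802
theta = arccos(0.396802) = 66.62 degrees

66.62


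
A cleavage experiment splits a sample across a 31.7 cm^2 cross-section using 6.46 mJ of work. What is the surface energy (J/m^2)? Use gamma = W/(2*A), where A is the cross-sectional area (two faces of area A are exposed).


Convert: A = 31.7 cm^2 = 0.00317 m^2, W = 6.46 mJ = 0.00646 J
Cleaving exposes two faces of area A, so total new surface = 2*A and gamma = W / (2*A)
gamma = 0.00646 / (2 * 0.00317)
gamma = 1.019 J/m^2

1.019


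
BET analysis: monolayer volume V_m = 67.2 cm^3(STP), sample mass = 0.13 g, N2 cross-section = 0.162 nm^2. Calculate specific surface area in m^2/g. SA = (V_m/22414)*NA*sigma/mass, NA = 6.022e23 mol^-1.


Number of moles in monolayer = V_m / 22414 = 67.2 / 22414 = 0.00299813
Number of molecules = moles * NA = 0.00299813 * 6.022e23
SA = molecules * sigma / mass
SA = (67.2 / 22414) * 6.022e23 * 0.162e-18 / 0.13
SA = 2249.9 m^2/g

2249.9


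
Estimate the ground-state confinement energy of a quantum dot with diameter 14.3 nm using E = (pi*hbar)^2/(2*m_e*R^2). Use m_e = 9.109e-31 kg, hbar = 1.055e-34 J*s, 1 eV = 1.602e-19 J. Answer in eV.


Radius R = 14.3/2 = 7.15 nm = 7.15e-09 m
E = (pi * 1.055e-34)^2 / (2 * 9.109e-31 * (7.15e-09)^2)
E(J) = 1.17948e-21
E = E(J) / 1.602e-19 = 0.0074 eV

0.0074


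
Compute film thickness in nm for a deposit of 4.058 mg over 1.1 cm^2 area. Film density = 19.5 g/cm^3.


Convert: m = 4.058 mg = 4.0580e-06 kg, A = 1.1 cm^2 = 1.1000e-04 m^2, rho = 19.5 g/cm^3 = 19500 kg/m^3
t = m / (A * rho)
t = 4.0580e-06 / (1.1000e-04 * 19500)
t = 1.8918e-06 m = 1891.8 nm

1891.8


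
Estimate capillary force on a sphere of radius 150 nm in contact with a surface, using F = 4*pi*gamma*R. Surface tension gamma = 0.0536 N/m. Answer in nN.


Convert radius: R = 150 nm = 1.5e-07 m
F = 4 * pi * gamma * R
F = 4 * pi * 0.0536 * 1.5e-07
F = 1.01034e-07 N = 101.0336 nN

101.0336


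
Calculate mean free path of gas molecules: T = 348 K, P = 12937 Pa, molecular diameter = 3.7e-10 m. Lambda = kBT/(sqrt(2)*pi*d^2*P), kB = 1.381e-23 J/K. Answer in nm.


Mean free path: lambda = kB*T / (sqrt(2) * pi * d^2 * P)
lambda = 1.381e-23 * 348 / (sqrt(2) * pi * (3.7e-10)^2 * 12937)
lambda = 6.10761e-07 m
lambda = 610.76 nm

610.76


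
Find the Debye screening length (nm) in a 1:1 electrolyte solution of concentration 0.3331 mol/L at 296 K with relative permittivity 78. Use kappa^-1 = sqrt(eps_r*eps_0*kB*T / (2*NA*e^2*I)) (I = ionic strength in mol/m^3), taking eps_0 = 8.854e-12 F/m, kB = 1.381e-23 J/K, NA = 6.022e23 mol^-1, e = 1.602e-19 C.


Ionic strength I = 0.3331 * 1^2 * 1000 = 333.1 mol/m^3
kappa^-1 = sqrt(78 * 8.854e-12 * 1.381e-23 * 296 / (2 * 6.022e23 * (1.602e-19)^2 * 333.1))
kappa^-1 = 0.524 nm

0.524


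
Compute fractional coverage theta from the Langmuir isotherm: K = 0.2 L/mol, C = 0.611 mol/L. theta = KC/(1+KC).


Langmuir isotherm: theta = K*C / (1 + K*C)
K*C = 0.2 * 0.611 = 0.1222
theta = 0.1222 / (1 + 0.1222) = 0.1222 / 1.1222
theta = 0.1089

0.1089


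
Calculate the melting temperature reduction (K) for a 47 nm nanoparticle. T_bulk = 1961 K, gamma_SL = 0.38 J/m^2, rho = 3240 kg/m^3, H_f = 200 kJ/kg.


Radius R = 47/2 = 23.5 nm = 2.35e-08 m
Convert H_f = 200 kJ/kg = 200000 J/kg
dT = 2 * gamma_SL * T_bulk / (rho * H_f * R)
dT = 2 * 0.38 * 1961 / (3240 * 200000 * 2.35e-08)
dT = 97.9 K

97.9


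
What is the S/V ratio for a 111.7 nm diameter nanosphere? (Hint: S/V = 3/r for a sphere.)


Radius r = 111.7/2 = 55.85 nm
S/V = 3 / r = 3 / 55.85
S/V = 0.0537 nm^-1

0.0537


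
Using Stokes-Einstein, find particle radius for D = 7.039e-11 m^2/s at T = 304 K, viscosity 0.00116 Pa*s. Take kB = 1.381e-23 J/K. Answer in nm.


Stokes-Einstein: R = kB*T / (6*pi*eta*D)
R = 1.381e-23 * 304 / (6 * pi * 0.00116 * 7.039e-11)
R = 2.7277e-09 m = 2.73 nm

2.73


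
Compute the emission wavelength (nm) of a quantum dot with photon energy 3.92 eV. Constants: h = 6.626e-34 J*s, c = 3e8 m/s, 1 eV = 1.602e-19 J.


Convert energy: E = 3.92 eV = 3.92 * 1.602e-19 = 6.27984e-19 J
lambda = h*c / E = 6.626e-34 * 3e8 / 6.27984e-19
lambda = 3.16537e-07 m = 316.5 nm

316.5


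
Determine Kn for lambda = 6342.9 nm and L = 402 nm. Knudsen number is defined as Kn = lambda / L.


Knudsen number Kn = lambda / L
Kn = 6342.9 / 402
Kn = 15.7784

15.7784


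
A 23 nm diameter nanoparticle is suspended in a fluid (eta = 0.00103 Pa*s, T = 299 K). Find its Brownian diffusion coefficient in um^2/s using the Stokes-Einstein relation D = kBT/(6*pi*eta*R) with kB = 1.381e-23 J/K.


Radius R = 23/2 = 11.5 nm = 1.15e-08 m
D = kB*T / (6*pi*eta*R)
D = 1.381e-23 * 299 / (6 * pi * 0.00103 * 1.15e-08)
D = 1.84939e-11 m^2/s = 18.494 um^2/s

18.494


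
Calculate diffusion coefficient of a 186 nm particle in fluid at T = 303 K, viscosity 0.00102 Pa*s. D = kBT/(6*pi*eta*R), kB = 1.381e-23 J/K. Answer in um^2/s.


Radius R = 186/2 = 93 nm = 9.3e-08 m
D = kB*T / (6*pi*eta*R)
D = 1.381e-23 * 303 / (6 * pi * 0.00102 * 9.3e-08)
D = 2.3402e-12 m^2/s = 2.34 um^2/s

2.34


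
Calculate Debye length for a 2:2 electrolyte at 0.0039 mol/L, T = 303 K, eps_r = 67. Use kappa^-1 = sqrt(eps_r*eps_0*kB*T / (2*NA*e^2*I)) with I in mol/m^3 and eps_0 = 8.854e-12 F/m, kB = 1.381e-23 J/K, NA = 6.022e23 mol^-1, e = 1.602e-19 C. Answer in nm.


Ionic strength I = 0.0039 * 2^2 * 1000 = 15.6 mol/m^3
kappa^-1 = sqrt(67 * 8.854e-12 * 1.381e-23 * 303 / (2 * 6.022e23 * (1.602e-19)^2 * 15.6))
kappa^-1 = 2.269 nm

2.269


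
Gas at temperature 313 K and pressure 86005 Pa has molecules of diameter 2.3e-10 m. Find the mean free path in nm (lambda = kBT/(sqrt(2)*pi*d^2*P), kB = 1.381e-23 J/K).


Mean free path: lambda = kB*T / (sqrt(2) * pi * d^2 * P)
lambda = 1.381e-23 * 313 / (sqrt(2) * pi * (2.3e-10)^2 * 86005)
lambda = 2.13842e-07 m
lambda = 213.84 nm

213.84


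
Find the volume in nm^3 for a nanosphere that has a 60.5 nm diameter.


Radius r = 60.5/2 = 30.25 nm
Volume V = (4/3) * pi * r^3
V = (4/3) * pi * (30.25)^3
V = 115948.4 nm^3

115948.4


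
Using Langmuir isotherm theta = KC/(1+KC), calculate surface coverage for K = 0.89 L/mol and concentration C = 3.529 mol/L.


Langmuir isotherm: theta = K*C / (1 + K*C)
K*C = 0.89 * 3.529 = 3.14081
theta = 3.14081 / (1 + 3.14081) = 3.14081 / 4.14081
theta = 0.7585

0.7585


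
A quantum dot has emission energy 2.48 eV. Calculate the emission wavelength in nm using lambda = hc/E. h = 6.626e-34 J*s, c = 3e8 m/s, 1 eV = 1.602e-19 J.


Convert energy: E = 2.48 eV = 2.48 * 1.602e-19 = 3.97296e-19 J
lambda = h*c / E = 6.626e-34 * 3e8 / 3.97296e-19
lambda = 5.00332e-07 m = 500.3 nm

500.3


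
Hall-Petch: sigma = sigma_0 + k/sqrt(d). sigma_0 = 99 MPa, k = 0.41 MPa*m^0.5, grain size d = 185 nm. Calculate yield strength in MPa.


d = 185 nm = 1.85e-07 m
sqrt(d) = 0.0004301163
Hall-Petch contribution = k / sqrt(d) = 0.41 / 0.0004301163 = 953.2 MPa
sigma = sigma_0 + k/sqrt(d) = 99 + 953.2 = 1052.2 MPa

1052.2
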